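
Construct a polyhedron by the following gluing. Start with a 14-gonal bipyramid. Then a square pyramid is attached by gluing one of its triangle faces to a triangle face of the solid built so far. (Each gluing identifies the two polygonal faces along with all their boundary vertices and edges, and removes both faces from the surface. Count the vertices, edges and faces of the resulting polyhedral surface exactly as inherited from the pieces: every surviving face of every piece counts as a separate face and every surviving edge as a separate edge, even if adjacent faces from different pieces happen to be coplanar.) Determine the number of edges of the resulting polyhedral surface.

A 14-gonal bipyramid: V=16, E=42, F=28.
Attach a square pyramid (V=5, E=8, F=5) along a 3-gon: merge 3 vertices and 3 edges, delete both glued faces → V=18, E=47, F=31.
Check: V − E + F = 18 − 47 + 31 = 2.

47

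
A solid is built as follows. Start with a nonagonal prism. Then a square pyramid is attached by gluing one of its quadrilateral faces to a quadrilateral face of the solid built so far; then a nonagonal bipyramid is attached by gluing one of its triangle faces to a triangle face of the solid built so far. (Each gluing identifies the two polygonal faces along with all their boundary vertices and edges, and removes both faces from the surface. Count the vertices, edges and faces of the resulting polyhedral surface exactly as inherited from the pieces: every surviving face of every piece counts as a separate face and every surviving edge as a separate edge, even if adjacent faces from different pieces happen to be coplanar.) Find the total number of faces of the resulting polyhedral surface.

A nonagonal prism: V=18, E=27, F=11.
Attach a square pyramid (V=5, E=8, F=5) along a 4-gon: merge 4 vertices and 4 edges, delete both glued faces → V=19, E=31, F=14.
Attach a nonagonal bipyramid (V=11, E=27, F=18) along a 3-gon: merge 3 vertices and 3 edges, delete both glued faces → V=27, E=55, F=30.
Check: V − E + F = 27 − 55 + 30 = 2.

30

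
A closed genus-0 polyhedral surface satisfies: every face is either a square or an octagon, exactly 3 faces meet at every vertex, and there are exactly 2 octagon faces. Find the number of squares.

Let x be the number of squares; then F = 2 + x.
Edge–face incidences: 2E = 8·2 + 4·x = 16 + 4x.
Every vertex has degree 3, so 3V = 2E.
Euler: V − E + F = 2 ⇒ (2E)/3 − E + (2 + x) = 2.
Multiply by 6: 2·(2E) − 3·(2E) + 6·(2 + x) = 12, i.e. 12 + 6x − (16 + 4x) = 12.
Collecting terms: 2x − 4 = 12, so 2x = 16, so x = 8.
Then 2E = 16 + 4·8 = 48, so E = 24, V = 2E/3 = 16, F = 2 + 8 = 10.

8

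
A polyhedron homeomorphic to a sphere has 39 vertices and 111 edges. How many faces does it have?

Here V − E + F = 2.
F = 2 − V + E = 2 − 39 + 111 = 74.

74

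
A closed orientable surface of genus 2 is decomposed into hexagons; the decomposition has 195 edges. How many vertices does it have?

χ = 2 − 2·2 = -2, and every face is a hexagon so 6F = 2E.
F = 2E/6 = 65. Then V = -2 + E − F = -2 + 195 − 65 = 128.

128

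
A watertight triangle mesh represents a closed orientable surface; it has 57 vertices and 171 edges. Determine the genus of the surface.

1

Every face is a triangle and each edge borders two faces, so 3F = 2·171, giving F = 114.
χ = V − E + F = 57 − 171 + 114 = 0.
For a closed orientable surface χ = 2 − 2g, so g = (2 − (0))/2 = 1.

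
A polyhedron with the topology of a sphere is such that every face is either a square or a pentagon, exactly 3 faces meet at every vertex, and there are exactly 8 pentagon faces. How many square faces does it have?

2

Let x be the number of squares; then F = 8 + x.
Edge–face incidences: 2E = 5·8 + 4·x = 40 + 4x.
Every vertex has degree 3, so 3V = 2E.
Euler: V − E + F = 2 ⇒ (2E)/3 − E + (8 + x) = 2.
Multiply by 6: 2·(2E) − 3·(2E) + 6·(8 + x) = 12, i.e. 48 + 6x − (40 + 4x) = 12.
Collecting terms: 2x + 8 = 12, so 2x = 4, so x = 2.
Then 2E = 40 + 4·2 = 48, so E = 24, V = 2E/3 = 16, F = 8 + 2 = 10.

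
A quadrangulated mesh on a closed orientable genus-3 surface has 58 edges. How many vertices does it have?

χ = 2 − 2·3 = -4, and every face is a square so 4F = 2E.
F = 2E/4 = 29. Then V = -4 + E − F = -4 + 58 − 29 = 25.

25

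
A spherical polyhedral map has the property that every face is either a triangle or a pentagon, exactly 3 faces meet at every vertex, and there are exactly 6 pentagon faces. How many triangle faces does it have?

Let x be the number of triangles; then F = 6 + x.
Edge–face incidences: 2E = 5·6 + 3·x = 30 + 3x.
Every vertex has degree 3, so 3V = 2E.
Euler: V − E + F = 2 ⇒ (2E)/3 − E + (6 + x) = 2.
Multiply by 6: 2·(2E) − 3·(2E) + 6·(6 + x) = 12, i.e. 36 + 6x − (30 + 3x) = 12.
Collecting terms: 3x + 6 = 12, so 3x = 6, so x = 2.
Then 2E = 30 + 3·2 = 36, so E = 18, V = 2E/3 = 12, F = 6 + 2 = 8.

2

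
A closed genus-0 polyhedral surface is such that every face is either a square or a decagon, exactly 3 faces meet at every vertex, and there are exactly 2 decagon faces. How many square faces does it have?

Let x be the number of squares; then F = 2 + x.
Edge–face incidences: 2E = 10·2 + 4·x = 20 + 4x.
Every vertex has degree 3, so 3V = 2E.
Euler: V − E + F = 2 ⇒ (2E)/3 − E + (2 + x) = 2.
Multiply by 6: 2·(2E) − 3·(2E) + 6·(2 + x) = 12, i.e. 12 + 6x − (20 + 4x) = 12.
Collecting terms: 2x − 8 = 12, so 2x = 20, so x = 10.
Then 2E = 20 + 4·10 = 60, so E = 30, V = 2E/3 = 20, F = 2 + 10 = 12.

10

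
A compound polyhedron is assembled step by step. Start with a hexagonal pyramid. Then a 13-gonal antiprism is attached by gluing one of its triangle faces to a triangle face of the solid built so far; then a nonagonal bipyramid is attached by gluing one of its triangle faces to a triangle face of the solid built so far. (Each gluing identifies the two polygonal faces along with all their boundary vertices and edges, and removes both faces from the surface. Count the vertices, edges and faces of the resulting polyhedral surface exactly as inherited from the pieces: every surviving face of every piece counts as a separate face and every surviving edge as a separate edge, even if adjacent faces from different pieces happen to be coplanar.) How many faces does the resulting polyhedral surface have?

A hexagonal pyramid: V=7, E=12, F=7.
Attach a 13-gonal antiprism (V=26, E=52, F=28) along a 3-gon: merge 3 vertices and 3 edges, delete both glued faces → V=30, E=61, F=33.
Attach a nonagonal bipyramid (V=11, E=27, F=18) along a 3-gon: merge 3 vertices and 3 edges, delete both glued faces → V=38, E=85, F=49.
Check: V − E + F = 38 − 85 + 49 = 2.

49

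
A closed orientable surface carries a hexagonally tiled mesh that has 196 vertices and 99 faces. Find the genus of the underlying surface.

Every face is a hexagon, so 2E = 6·99 = 594, giving E = 297.
χ = V − E + F = 196 − 297 + 99 = -2.
For a closed orientable surface χ = 2 − 2g, so g = (2 − (-2))/2 = 2.

2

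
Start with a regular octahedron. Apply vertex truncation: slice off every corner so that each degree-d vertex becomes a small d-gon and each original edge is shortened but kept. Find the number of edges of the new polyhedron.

36

The base solid has V = 6, E = 12, F = 8.
Truncation replaces each original edge-end by a new vertex, so V′ = 2E = 24.
Each original edge survives, and each old vertex of degree d contributes d new edges; summing degrees gives Σd = 2E, so E′ = E + 2E = 3E = 36.
Each original face survives and each original vertex becomes one new face: F′ = F + V = 14.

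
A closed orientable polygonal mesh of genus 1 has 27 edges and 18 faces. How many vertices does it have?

9

For a closed orientable surface of genus 1, χ = 2 − 2·1 = 0.
V = 0 + E − F = 0 + 27 − 18 = 9.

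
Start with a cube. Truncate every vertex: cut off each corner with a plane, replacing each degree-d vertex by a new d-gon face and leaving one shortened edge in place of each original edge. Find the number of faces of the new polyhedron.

The base solid has V = 8, E = 12, F = 6.
Truncation replaces each original edge-end by a new vertex, so V′ = 2E = 24.
Each original edge survives, and each old vertex of degree d contributes d new edges; summing degrees gives Σd = 2E, so E′ = E + 2E = 3E = 36.
Each original face survives and each original vertex becomes one new face: F′ = F + V = 14.

14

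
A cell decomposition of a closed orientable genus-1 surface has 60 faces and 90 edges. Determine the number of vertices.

30

For a closed orientable surface of genus 1, χ = 2 − 2·1 = 0.
V = 0 + E − F = 0 + 90 − 60 = 30.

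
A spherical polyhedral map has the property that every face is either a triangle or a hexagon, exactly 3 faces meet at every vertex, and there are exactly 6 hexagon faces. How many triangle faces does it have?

4

Let x be the number of triangles; then F = 6 + x.
Edge–face incidences: 2E = 6·6 + 3·x = 36 + 3x.
Every vertex has degree 3, so 3V = 2E.
Euler: V − E + F = 2 ⇒ (2E)/3 − E + (6 + x) = 2.
Multiply by 6: 2·(2E) − 3·(2E) + 6·(6 + x) = 12, i.e. 36 + 6x − (36 + 3x) = 12.
Collecting terms: 3x = 12, so x = 4.
Then 2E = 36 + 3·4 = 48, so E = 24, V = 2E/3 = 16, F = 6 + 4 = 10.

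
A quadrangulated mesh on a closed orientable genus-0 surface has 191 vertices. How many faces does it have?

189

χ = 2 − 2·0 = 2, and every face is a square so 4F = 2E.
V − E + F = 2 with E = 4F/2 gives 191 − (4/2 − 1)·F = 2, so F = 189 and E = 378.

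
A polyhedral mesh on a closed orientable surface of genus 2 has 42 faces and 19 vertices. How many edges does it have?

For a closed orientable surface of genus 2, χ = 2 − 2·2 = -2.
E = V + F − (-2) = 19 + 42 − (-2) = 63.

63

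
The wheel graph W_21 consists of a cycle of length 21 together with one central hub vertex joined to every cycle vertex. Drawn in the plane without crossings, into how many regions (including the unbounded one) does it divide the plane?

W_21 has V = 21 + 1 = 22 vertices and E = 2·21 = 42 edges.
By Euler's formula F = 2 − V + E = 2 − 22 + 42 = 22.

22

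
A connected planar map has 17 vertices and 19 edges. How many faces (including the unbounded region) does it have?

Euler's formula for a connected plane graph: V − E + F = 2, so F = 2 − 17 + 19 = 4.

4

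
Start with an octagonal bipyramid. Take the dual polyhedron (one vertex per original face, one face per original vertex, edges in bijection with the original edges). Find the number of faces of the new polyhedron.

The base solid has V = 10, E = 24, F = 16.
The dual swaps V and F and preserves E: V′ = F = 16, E′ = E = 24, F′ = V = 10.

10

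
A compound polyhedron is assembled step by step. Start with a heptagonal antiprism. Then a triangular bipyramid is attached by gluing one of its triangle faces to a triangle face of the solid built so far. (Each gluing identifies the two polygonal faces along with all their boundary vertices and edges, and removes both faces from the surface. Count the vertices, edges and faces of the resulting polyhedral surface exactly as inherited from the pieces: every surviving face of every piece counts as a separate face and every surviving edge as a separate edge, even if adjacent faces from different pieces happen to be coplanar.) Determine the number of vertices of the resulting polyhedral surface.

16

A heptagonal antiprism: V=14, E=28, F=16.
Attach a triangular bipyramid (V=5, E=9, F=6) along a 3-gon: merge 3 vertices and 3 edges, delete both glued faces → V=16, E=34, F=20.
Check: V − E + F = 16 − 34 + 20 = 2.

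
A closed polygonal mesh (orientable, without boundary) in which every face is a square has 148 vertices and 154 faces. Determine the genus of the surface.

Every face is a square, so 2E = 4·154 = 616, giving E = 308.
χ = V − E + F = 148 − 308 + 154 = -6.
For a closed orientable surface χ = 2 − 2g, so g = (2 − (-6))/2 = 4.

4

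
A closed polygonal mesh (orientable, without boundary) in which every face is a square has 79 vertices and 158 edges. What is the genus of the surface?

1

Every face is a square and each edge borders two faces, so 4F = 2·158, giving F = 79.
χ = V − E + F = 79 − 158 + 79 = 0.
For a closed orientable surface χ = 2 − 2g, so g = (2 − (0))/2 = 1.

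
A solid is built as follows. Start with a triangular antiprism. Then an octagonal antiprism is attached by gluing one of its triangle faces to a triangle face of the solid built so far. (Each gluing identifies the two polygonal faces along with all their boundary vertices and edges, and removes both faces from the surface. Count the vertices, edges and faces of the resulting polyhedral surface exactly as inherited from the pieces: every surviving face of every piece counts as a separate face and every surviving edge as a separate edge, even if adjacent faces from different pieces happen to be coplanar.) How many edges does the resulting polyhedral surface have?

A triangular antiprism: V=6, E=12, F=8.
Attach an octagonal antiprism (V=16, E=32, F=18) along a 3-gon: merge 3 vertices and 3 edges, delete both glued faces → V=19, E=41, F=24.
Check: V − E + F = 19 − 41 + 24 = 2.

41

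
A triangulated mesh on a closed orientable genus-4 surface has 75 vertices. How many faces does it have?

162

χ = 2 − 2·4 = -6, and every face is a triangle so 3F = 2E.
V − E + F = -6 with E = 3F/2 gives 75 − (3/2 − 1)·F = -6, so F = 162 and E = 243.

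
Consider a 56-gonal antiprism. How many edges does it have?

224

An antiprism on an n-gon has two n-gon caps and 2n triangles: V = 2·56 = 112, E = 4·56 = 224, F = 2·56 + 2 = 114.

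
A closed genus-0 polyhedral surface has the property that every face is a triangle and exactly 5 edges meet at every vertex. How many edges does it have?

30

Each face has 3 edges and each edge borders two faces, so 2E = 3F.
Each vertex has degree 5, so 5V = 2E and hence V = 3F/5.
Euler: V − E + F = 2 ⇒ (3F/5) − (3F/2) + F = 2.
Multiply by 10: (6 − 15 + 10)F = 20, i.e. 1F = 20.
So F = 20, E = 3·20/2 = 30, V = 3·20/5 = 12.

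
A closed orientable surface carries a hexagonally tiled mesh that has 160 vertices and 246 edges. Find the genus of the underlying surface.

Every face is a hexagon and each edge borders two faces, so 6F = 2·246, giving F = 82.
χ = V − E + F = 160 − 246 + 82 = -4.
For a closed orientable surface χ = 2 − 2g, so g = (2 − (-4))/2 = 3.

3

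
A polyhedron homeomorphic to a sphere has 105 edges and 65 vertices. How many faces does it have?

Here V − E + F = 2.
F = 2 − V + E = 2 − 65 + 105 = 42.

42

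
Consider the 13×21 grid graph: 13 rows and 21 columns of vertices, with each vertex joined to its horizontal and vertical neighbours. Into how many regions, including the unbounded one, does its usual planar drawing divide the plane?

241

The grid has V = 13·21 = 273 vertices and E = 13·20 + 21·12 = 512 edges.
F = 2 − V + E = 2 − 273 + 512 = 241.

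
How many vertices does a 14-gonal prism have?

28

A prism on an n-gon has two n-gon bases and n rectangular sides: V = 2·14 = 28, E = 3·14 = 42, F = 14 + 2 = 16.
Check: V − E + F = 28 − 42 + 16 = 2.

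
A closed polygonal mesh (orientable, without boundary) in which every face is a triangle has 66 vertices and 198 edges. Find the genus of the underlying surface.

1

Every face is a triangle and each edge borders two faces, so 3F = 2·198, giving F = 132.
χ = V − E + F = 66 − 198 + 132 = 0.
For a closed orientable surface χ = 2 − 2g, so g = (2 − (0))/2 = 1.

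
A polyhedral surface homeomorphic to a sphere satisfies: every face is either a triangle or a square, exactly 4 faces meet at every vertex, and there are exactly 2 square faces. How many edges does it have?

16

Let x be the number of triangles; then F = 2 + x.
Edge–face incidences: 2E = 4·2 + 3·x = 8 + 3x.
Every vertex has degree 4, so 4V = 2E.
Euler: V − E + F = 2 ⇒ (2E)/4 − E + (2 + x) = 2.
Multiply by 8: 2·(2E) − 4·(2E) + 8·(2 + x) = 16, i.e. 16 + 8x − 2·(8 + 3x) = 16.
Collecting terms: 2x = 16, so x = 8.
Then 2E = 8 + 3·8 = 32, so E = 16, V = 2E/4 = 8, F = 2 + 8 = 10.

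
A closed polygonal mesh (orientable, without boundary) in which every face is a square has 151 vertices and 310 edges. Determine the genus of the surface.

Every face is a square and each edge borders two faces, so 4F = 2·310, giving F = 155.
χ = V − E + F = 151 − 310 + 155 = -4.
For a closed orientable surface χ = 2 − 2g, so g = (2 − (-4))/2 = 3.

3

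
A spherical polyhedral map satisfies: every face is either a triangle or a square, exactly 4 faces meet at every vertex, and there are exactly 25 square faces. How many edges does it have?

62

Let x be the number of triangles; then F = 25 + x.
Edge–face incidences: 2E = 4·25 + 3·x = 100 + 3x.
Every vertex has degree 4, so 4V = 2E.
Euler: V − E + F = 2 ⇒ (2E)/4 − E + (25 + x) = 2.
Multiply by 8: 2·(2E) − 4·(2E) + 8·(25 + x) = 16, i.e. 200 + 8x − 2·(100 + 3x) = 16.
Collecting terms: 2x = 16, so x = 8.
Then 2E = 100 + 3·8 = 124, so E = 62, V = 2E/4 = 31, F = 25 + 8 = 33.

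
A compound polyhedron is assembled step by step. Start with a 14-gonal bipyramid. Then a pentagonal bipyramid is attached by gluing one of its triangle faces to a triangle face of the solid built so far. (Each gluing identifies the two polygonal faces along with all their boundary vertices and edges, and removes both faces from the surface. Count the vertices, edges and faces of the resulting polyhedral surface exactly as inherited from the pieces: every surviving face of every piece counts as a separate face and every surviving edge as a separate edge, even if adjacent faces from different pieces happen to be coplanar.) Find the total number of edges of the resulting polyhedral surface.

A 14-gonal bipyramid: V=16, E=42, F=28.
Attach a pentagonal bipyramid (V=7, E=15, F=10) along a 3-gon: merge 3 vertices and 3 edges, delete both glued faces → V=20, E=54, F=36.
Check: V − E + F = 20 − 54 + 36 = 2.

54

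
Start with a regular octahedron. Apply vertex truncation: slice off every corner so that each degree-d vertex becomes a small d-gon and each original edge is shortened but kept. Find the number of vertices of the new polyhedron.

The base solid has V = 6, E = 12, F = 8.
Truncation replaces each original edge-end by a new vertex, so V′ = 2E = 24.
Each original edge survives, and each old vertex of degree d contributes d new edges; summing degrees gives Σd = 2E, so E′ = E + 2E = 3E = 36.
Each original face survives and each original vertex becomes one new face: F′ = F + V = 14.

24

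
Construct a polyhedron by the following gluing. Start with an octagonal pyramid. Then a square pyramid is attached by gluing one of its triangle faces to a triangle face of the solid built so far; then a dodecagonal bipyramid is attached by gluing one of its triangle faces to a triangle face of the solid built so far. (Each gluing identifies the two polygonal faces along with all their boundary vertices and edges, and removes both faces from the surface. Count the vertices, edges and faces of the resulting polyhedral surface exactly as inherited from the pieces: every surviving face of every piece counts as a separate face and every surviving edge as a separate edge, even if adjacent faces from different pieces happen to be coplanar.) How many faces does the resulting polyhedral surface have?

34

An octagonal pyramid: V=9, E=16, F=9.
Attach a square pyramid (V=5, E=8, F=5) along a 3-gon: merge 3 vertices and 3 edges, delete both glued faces → V=11, E=21, F=12.
Attach a dodecagonal bipyramid (V=14, E=36, F=24) along a 3-gon: merge 3 vertices and 3 edges, delete both glued faces → V=22, E=54, F=34.
Check: V − E + F = 22 − 54 + 34 = 2.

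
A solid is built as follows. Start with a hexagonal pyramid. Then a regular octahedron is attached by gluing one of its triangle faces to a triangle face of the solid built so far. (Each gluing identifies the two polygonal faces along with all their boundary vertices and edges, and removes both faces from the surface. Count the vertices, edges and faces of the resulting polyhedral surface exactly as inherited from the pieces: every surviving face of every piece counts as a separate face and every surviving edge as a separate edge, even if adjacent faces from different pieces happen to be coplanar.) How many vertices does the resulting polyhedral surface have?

10

A hexagonal pyramid: V=7, E=12, F=7.
Attach a regular octahedron (V=6, E=12, F=8) along a 3-gon: merge 3 vertices and 3 edges, delete both glued faces → V=10, E=21, F=13.
Check: V − E + F = 10 − 21 + 13 = 2.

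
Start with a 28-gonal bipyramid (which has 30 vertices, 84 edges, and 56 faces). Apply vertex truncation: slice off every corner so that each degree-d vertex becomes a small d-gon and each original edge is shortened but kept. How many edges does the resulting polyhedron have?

252

Truncation replaces each original edge-end by a new vertex, so V′ = 2E = 168.
Each original edge survives, and each old vertex of degree d contributes d new edges; summing degrees gives Σd = 2E, so E′ = E + 2E = 3E = 252.
Each original face survives and each original vertex becomes one new face: F′ = F + V = 86.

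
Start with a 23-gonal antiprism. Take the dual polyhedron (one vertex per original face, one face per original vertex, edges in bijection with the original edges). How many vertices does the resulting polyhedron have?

The base solid has V = 46, E = 92, F = 48.
The dual swaps V and F and preserves E: V′ = F = 48, E′ = E = 92, F′ = V = 46.

48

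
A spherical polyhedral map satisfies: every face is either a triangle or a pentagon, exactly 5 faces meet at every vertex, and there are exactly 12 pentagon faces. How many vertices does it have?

60

Let x be the number of triangles; then F = 12 + x.
Edge–face incidences: 2E = 5·12 + 3·x = 60 + 3x.
Every vertex has degree 5, so 5V = 2E.
Euler: V − E + F = 2 ⇒ (2E)/5 − E + (12 + x) = 2.
Multiply by 10: 2·(2E) − 5·(2E) + 10·(12 + x) = 20, i.e. 120 + 10x − 3·(60 + 3x) = 20.
Collecting terms: x − 60 = 20, so x = 80.
Then 2E = 60 + 3·80 = 300, so E = 150, V = 2E/5 = 60, F = 12 + 80 = 92.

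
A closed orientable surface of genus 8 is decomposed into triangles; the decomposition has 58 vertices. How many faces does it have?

144

χ = 2 − 2·8 = -14, and every face is a triangle so 3F = 2E.
V − E + F = -14 with E = 3F/2 gives 58 − (3/2 − 1)·F = -14, so F = 144 and E = 216.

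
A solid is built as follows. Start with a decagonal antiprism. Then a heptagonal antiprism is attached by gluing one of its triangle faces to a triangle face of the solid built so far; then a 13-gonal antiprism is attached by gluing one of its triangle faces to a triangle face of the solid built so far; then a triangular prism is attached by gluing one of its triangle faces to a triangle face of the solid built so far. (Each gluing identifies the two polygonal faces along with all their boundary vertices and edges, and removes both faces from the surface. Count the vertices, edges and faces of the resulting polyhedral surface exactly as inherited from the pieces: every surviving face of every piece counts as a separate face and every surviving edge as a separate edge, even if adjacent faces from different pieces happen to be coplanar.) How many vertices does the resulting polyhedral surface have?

57

A decagonal antiprism: V=20, E=40, F=22.
Attach a heptagonal antiprism (V=14, E=28, F=16) along a 3-gon: merge 3 vertices and 3 edges, delete both glued faces → V=31, E=65, F=36.
Attach a 13-gonal antiprism (V=26, E=52, F=28) along a 3-gon: merge 3 vertices and 3 edges, delete both glued faces → V=54, E=114, F=62.
Attach a triangular prism (V=6, E=9, F=5) along a 3-gon: merge 3 vertices and 3 edges, delete both glued faces → V=57, E=120, F=65.
Check: V − E + F = 57 − 120 + 65 = 2.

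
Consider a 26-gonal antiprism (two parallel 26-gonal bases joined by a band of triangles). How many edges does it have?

An antiprism on an n-gon has two n-gon caps and 2n triangles: V = 2·26 = 52, E = 4·26 = 104, F = 2·26 + 2 = 54.
Check: V − E + F = 52 − 104 + 54 = 2.

104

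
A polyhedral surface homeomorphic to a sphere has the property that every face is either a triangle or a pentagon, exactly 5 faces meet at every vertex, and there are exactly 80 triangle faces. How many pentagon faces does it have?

12

Let x be the number of pentagons; then F = 80 + x.
Edge–face incidences: 2E = 3·80 + 5·x = 240 + 5x.
Every vertex has degree 5, so 5V = 2E.
Euler: V − E + F = 2 ⇒ (2E)/5 − E + (80 + x) = 2.
Multiply by 10: 2·(2E) − 5·(2E) + 10·(80 + x) = 20, i.e. 800 + 10x − 3·(240 + 5x) = 20.
Collecting terms: −5x + 80 = 20, so −5x = −60, so x = 12.
Then 2E = 240 + 5·12 = 300, so E = 150, V = 2E/5 = 60, F = 80 + 12 = 92.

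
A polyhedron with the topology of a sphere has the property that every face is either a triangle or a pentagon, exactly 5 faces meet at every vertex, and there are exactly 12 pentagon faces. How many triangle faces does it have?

80

Let x be the number of triangles; then F = 12 + x.
Edge–face incidences: 2E = 5·12 + 3·x = 60 + 3x.
Every vertex has degree 5, so 5V = 2E.
Euler: V − E + F = 2 ⇒ (2E)/5 − E + (12 + x) = 2.
Multiply by 10: 2·(2E) − 5·(2E) + 10·(12 + x) = 20, i.e. 120 + 10x − 3·(60 + 3x) = 20.
Collecting terms: x − 60 = 20, so x = 80.
Then 2E = 60 + 3·80 = 300, so E = 150, V = 2E/5 = 60, F = 12 + 80 = 92.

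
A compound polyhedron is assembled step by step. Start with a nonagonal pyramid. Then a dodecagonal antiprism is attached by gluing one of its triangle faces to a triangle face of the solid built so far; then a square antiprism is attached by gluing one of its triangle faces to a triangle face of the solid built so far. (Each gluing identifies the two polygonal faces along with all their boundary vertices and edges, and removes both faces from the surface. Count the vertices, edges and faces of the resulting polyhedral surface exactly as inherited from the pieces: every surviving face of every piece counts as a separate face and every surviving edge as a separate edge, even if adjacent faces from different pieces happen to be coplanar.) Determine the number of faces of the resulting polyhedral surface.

A nonagonal pyramid: V=10, E=18, F=10.
Attach a dodecagonal antiprism (V=24, E=48, F=26) along a 3-gon: merge 3 vertices and 3 edges, delete both glued faces → V=31, E=63, F=34.
Attach a square antiprism (V=8, E=16, F=10) along a 3-gon: merge 3 vertices and 3 edges, delete both glued faces → V=36, E=76, F=42.
Check: V − E + F = 36 − 76 + 42 = 2.

42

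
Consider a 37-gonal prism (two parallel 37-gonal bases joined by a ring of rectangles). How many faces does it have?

A prism on an n-gon has two n-gon bases and n rectangular sides: V = 2·37 = 74, E = 3·37 = 111, F = 37 + 2 = 39.

39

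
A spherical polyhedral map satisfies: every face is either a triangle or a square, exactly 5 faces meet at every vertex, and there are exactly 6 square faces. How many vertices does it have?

Let x be the number of triangles; then F = 6 + x.
Edge–face incidences: 2E = 4·6 + 3·x = 24 + 3x.
Every vertex has degree 5, so 5V = 2E.
Euler: V − E + F = 2 ⇒ (2E)/5 − E + (6 + x) = 2.
Multiply by 10: 2·(2E) − 5·(2E) + 10·(6 + x) = 20, i.e. 60 + 10x − 3·(24 + 3x) = 20.
Collecting terms: x − 12 = 20, so x = 32.
Then 2E = 24 + 3·32 = 120, so E = 60, V = 2E/5 = 24, F = 6 + 32 = 38.

24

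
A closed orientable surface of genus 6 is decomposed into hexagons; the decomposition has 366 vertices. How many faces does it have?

188

χ = 2 − 2·6 = -10, and every face is a hexagon so 6F = 2E.
V − E + F = -10 with E = 6F/2 gives 366 − (6/2 − 1)·F = -10, so F = 188 and E = 564.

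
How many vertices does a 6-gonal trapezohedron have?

14

The n-trapezohedron (dual of the n-antiprism) has V = 2·6 + 2 = 14, E = 4·6 = 24, F = 2·6 = 12.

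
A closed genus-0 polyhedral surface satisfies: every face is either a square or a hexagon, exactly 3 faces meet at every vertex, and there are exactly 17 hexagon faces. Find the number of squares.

Let x be the number of squares; then F = 17 + x.
Edge–face incidences: 2E = 6·17 + 4·x = 102 + 4x.
Every vertex has degree 3, so 3V = 2E.
Euler: V − E + F = 2 ⇒ (2E)/3 − E + (17 + x) = 2.
Multiply by 6: 2·(2E) − 3·(2E) + 6·(17 + x) = 12, i.e. 102 + 6x − (102 + 4x) = 12.
Collecting terms: 2x = 12, so x = 6.
Then 2E = 102 + 4·6 = 126, so E = 63, V = 2E/3 = 42, F = 17 + 6 = 23.

6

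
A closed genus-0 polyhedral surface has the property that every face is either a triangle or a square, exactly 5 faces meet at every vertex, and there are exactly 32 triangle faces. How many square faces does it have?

Let x be the number of squares; then F = 32 + x.
Edge–face incidences: 2E = 3·32 + 4·x = 96 + 4x.
Every vertex has degree 5, so 5V = 2E.
Euler: V − E + F = 2 ⇒ (2E)/5 − E + (32 + x) = 2.
Multiply by 10: 2·(2E) − 5·(2E) + 10·(32 + x) = 20, i.e. 320 + 10x − 3·(96 + 4x) = 20.
Collecting terms: −2x + 32 = 20, so −2x = −12, so x = 6.
Then 2E = 96 + 4·6 = 120, so E = 60, V = 2E/5 = 24, F = 32 + 6 = 38.

6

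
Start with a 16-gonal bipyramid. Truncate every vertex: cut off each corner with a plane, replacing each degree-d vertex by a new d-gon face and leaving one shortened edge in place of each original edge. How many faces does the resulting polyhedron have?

The base solid has V = 18, E = 48, F = 32.
Truncation replaces each original edge-end by a new vertex, so V′ = 2E = 96.
Each original edge survives, and each old vertex of degree d contributes d new edges; summing degrees gives Σd = 2E, so E′ = E + 2E = 3E = 144.
Each original face survives and each original vertex becomes one new face: F′ = F + V = 50.

50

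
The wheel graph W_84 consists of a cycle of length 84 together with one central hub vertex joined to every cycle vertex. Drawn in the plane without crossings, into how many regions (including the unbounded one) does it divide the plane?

W_84 has V = 84 + 1 = 85 vertices and E = 2·84 = 168 edges.
By Euler's formula F = 2 − V + E = 2 − 85 + 168 = 85.

85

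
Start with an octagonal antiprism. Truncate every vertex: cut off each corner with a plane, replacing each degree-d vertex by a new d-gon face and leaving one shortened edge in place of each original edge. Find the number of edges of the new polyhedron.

96

The base solid has V = 16, E = 32, F = 18.
Truncation replaces each original edge-end by a new vertex, so V′ = 2E = 64.
Each original edge survives, and each old vertex of degree d contributes d new edges; summing degrees gives Σd = 2E, so E′ = E + 2E = 3E = 96.
Each original face survives and each original vertex becomes one new face: F′ = F + V = 34.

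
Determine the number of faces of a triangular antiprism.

8

An antiprism on an n-gon has two n-gon caps and 2n triangles: V = 2·3 = 6, E = 4·3 = 12, F = 2·3 + 2 = 8.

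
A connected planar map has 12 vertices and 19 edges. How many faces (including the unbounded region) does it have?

9

Euler's formula for a connected plane graph: V − E + F = 2, so F = 2 − 12 + 19 = 9.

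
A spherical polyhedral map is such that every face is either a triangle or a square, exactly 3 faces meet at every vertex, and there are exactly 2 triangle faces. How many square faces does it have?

Let x be the number of squares; then F = 2 + x.
Edge–face incidences: 2E = 3·2 + 4·x = 6 + 4x.
Every vertex has degree 3, so 3V = 2E.
Euler: V − E + F = 2 ⇒ (2E)/3 − E + (2 + x) = 2.
Multiply by 6: 2·(2E) − 3·(2E) + 6·(2 + x) = 12, i.e. 12 + 6x − (6 + 4x) = 12.
Collecting terms: 2x + 6 = 12, so 2x = 6, so x = 3.
Then 2E = 6 + 4·3 = 18, so E = 9, V = 2E/3 = 6, F = 2 + 3 = 5.

3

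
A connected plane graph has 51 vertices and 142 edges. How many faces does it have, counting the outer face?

93

Euler's formula for a connected plane graph: V − E + F = 2, so F = 2 − 51 + 142 = 93.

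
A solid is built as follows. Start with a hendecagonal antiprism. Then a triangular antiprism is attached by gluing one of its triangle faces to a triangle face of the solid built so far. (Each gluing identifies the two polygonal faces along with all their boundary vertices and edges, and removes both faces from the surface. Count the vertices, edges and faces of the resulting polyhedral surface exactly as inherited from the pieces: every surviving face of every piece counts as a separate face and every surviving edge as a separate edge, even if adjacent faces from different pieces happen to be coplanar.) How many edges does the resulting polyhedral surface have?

53

A hendecagonal antiprism: V=22, E=44, F=24.
Attach a triangular antiprism (V=6, E=12, F=8) along a 3-gon: merge 3 vertices and 3 edges, delete both glued faces → V=25, E=53, F=30.
Check: V − E + F = 25 − 53 + 30 = 2.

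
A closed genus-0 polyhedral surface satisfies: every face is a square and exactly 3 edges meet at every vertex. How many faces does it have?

6

Each face has 4 edges and each edge borders two faces, so 2E = 4F.
Each vertex has degree 3, so 3V = 2E and hence V = 4F/3.
Euler: V − E + F = 2 ⇒ (4F/3) − (4F/2) + F = 2.
Multiply by 6: (8 − 12 + 6)F = 12, i.e. 2F = 12.
So F = 6, E = 4·6/2 = 12, V = 4·6/3 = 8.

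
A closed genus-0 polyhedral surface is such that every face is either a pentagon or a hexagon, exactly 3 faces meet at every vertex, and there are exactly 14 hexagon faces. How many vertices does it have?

48

Let x be the number of pentagons; then F = 14 + x.
Edge–face incidences: 2E = 6·14 + 5·x = 84 + 5x.
Every vertex has degree 3, so 3V = 2E.
Euler: V − E + F = 2 ⇒ (2E)/3 − E + (14 + x) = 2.
Multiply by 6: 2·(2E) − 3·(2E) + 6·(14 + x) = 12, i.e. 84 + 6x − (84 + 5x) = 12.
Collecting terms: x = 12.
Then 2E = 84 + 5·12 = 144, so E = 72, V = 2E/3 = 48, F = 14 + 12 = 26.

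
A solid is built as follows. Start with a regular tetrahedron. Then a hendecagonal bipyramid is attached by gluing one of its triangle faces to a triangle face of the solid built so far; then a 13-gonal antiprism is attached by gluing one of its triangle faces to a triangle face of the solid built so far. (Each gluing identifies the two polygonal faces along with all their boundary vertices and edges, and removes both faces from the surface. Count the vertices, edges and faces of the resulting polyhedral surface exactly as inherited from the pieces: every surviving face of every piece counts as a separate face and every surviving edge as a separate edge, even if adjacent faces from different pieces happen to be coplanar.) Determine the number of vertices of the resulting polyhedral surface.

A regular tetrahedron: V=4, E=6, F=4.
Attach a hendecagonal bipyramid (V=13, E=33, F=22) along a 3-gon: merge 3 vertices and 3 edges, delete both glued faces → V=14, E=36, F=24.
Attach a 13-gonal antiprism (V=26, E=52, F=28) along a 3-gon: merge 3 vertices and 3 edges, delete both glued faces → V=37, E=85, F=50.
Check: V − E + F = 37 − 85 + 50 = 2.

37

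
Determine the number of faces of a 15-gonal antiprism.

32

An antiprism on an n-gon has two n-gon caps and 2n triangles: V = 2·15 = 30, E = 4·15 = 60, F = 2·15 + 2 = 32.
Check: V − E + F = 30 − 60 + 32 = 2.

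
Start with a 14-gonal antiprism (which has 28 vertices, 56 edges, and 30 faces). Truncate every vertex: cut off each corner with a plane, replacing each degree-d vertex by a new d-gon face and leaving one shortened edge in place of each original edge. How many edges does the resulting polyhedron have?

168

Truncation replaces each original edge-end by a new vertex, so V′ = 2E = 112.
Each original edge survives, and each old vertex of degree d contributes d new edges; summing degrees gives Σd = 2E, so E′ = E + 2E = 3E = 168.
Each original face survives and each original vertex becomes one new face: F′ = F + V = 58.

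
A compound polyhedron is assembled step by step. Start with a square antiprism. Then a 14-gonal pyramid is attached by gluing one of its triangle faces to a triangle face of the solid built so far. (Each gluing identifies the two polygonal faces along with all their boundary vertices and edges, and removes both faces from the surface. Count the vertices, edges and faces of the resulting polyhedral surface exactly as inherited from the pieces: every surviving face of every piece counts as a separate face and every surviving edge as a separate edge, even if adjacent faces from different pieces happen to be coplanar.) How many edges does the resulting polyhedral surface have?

A square antiprism: V=8, E=16, F=10.
Attach a 14-gonal pyramid (V=15, E=28, F=15) along a 3-gon: merge 3 vertices and 3 edges, delete both glued faces → V=20, E=41, F=23.
Check: V − E + F = 20 − 41 + 23 = 2.

41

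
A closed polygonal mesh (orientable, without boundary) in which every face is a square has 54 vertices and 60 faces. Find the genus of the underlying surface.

Every face is a square, so 2E = 4·60 = 240, giving E = 120.
χ = V − E + F = 54 − 120 + 60 = -6.
For a closed orientable surface χ = 2 − 2g, so g = (2 − (-6))/2 = 4.

4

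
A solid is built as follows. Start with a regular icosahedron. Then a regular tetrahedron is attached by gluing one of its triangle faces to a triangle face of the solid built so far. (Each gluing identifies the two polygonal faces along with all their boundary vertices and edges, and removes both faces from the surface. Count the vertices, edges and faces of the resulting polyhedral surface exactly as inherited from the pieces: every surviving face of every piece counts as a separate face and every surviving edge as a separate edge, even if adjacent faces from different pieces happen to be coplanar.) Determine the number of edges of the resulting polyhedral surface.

33

A regular icosahedron: V=12, E=30, F=20.
Attach a regular tetrahedron (V=4, E=6, F=4) along a 3-gon: merge 3 vertices and 3 edges, delete both glued faces → V=13, E=33, F=22.
Check: V − E + F = 13 − 33 + 22 = 2.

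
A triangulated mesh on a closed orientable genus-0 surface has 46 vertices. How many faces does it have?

χ = 2 − 2·0 = 2, and every face is a triangle so 3F = 2E.
V − E + F = 2 with E = 3F/2 gives 46 − (3/2 − 1)·F = 2, so F = 88 and E = 132.

88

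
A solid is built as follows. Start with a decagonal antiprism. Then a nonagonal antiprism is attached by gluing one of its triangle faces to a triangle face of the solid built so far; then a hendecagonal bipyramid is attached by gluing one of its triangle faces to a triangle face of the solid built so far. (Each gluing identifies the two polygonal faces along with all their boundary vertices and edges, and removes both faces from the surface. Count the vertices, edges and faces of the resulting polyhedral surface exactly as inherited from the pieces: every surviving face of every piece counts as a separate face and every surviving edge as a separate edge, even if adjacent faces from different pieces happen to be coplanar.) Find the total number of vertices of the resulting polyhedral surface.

A decagonal antiprism: V=20, E=40, F=22.
Attach a nonagonal antiprism (V=18, E=36, F=20) along a 3-gon: merge 3 vertices and 3 edges, delete both glued faces → V=35, E=73, F=40.
Attach a hendecagonal bipyramid (V=13, E=33, F=22) along a 3-gon: merge 3 vertices and 3 edges, delete both glued faces → V=45, E=103, F=60.
Check: V − E + F = 45 − 103 + 60 = 2.

45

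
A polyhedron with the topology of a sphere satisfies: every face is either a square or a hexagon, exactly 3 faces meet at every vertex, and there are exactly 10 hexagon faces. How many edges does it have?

Let x be the number of squares; then F = 10 + x.
Edge–face incidences: 2E = 6·10 + 4·x = 60 + 4x.
Every vertex has degree 3, so 3V = 2E.
Euler: V − E + F = 2 ⇒ (2E)/3 − E + (10 + x) = 2.
Multiply by 6: 2·(2E) − 3·(2E) + 6·(10 + x) = 12, i.e. 60 + 6x − (60 + 4x) = 12.
Collecting terms: 2x = 12, so x = 6.
Then 2E = 60 + 4·6 = 84, so E = 42, V = 2E/3 = 28, F = 10 + 6 = 16.

42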